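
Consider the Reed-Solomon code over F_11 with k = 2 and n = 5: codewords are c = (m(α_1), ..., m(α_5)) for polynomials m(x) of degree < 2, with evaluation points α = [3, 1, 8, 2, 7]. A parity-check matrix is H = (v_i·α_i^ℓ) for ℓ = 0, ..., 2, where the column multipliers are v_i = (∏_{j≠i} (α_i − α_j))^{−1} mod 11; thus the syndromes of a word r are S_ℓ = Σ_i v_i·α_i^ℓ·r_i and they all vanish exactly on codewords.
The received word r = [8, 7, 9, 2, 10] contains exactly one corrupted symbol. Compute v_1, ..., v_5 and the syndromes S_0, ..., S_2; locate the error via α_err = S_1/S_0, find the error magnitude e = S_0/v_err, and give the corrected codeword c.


S = (4, 10, 3), error at position 3, error magnitude e = 4, c = [8, 7, 5, 2, 10].

Step 1: column multipliers v_i = (∏_{j≠i}(α_i − α_j))^{−1} mod 11.
  i = 1 (α = 3): (3−1)(3−8)(3−2)(3−7) = 2·(−5)·1·(−4) = 40 ≡ 7, so v_1 = 7^{−1} = 8 (mod 11).
  i = 2 (α = 1): (1−3)(1−8)(1−2)(1−7) = (−2)·(−7)·(−1)·(−6) = 84 ≡ 7, so v_2 = 7^{−1} = 8 (mod 11).
  i = 3 (α = 8): (8−3)(8−1)(8−2)(8−7) = 5·7·6·1 = 210 ≡ 1, so v_3 = 1^{−1} = 1 (mod 11).
  i = 4 (α = 2): (2−3)(2−1)(2−8)(2−7) = (−1)·1·(−6)·(−5) = −30 ≡ 3, so v_4 = 3^{−1} = 4 (mod 11).
  i = 5 (α = 7): (7−3)(7−1)(7−8)(7−2) = 4·6·(−1)·5 = −120 ≡ 1, so v_5 = 1^{−1} = 1 (mod 11).
  v = [8, 8, 1, 4, 1].
Step 2: syndromes of r = [8, 7, 9, 2, 10] (all sums mod 11).
  S_0 = Σ v_i r_i = 8·8 + 8·7 + 1·9 + 4·2 + 1·10 = 147 ≡ 4.
  S_1 = Σ v_i α_i r_i = 8·3·8 + 8·1·7 + 1·8·9 + 4·2·2 + 1·7·10 = 406 ≡ 10.
  α_i^2 mod 11 = [9, 1, 9, 4, 5].
  S_2 = Σ v_i α_i^2 r_i = 8·9·8 + 8·1·7 + 1·9·9 + 4·4·2 + 1·5·10 = 795 ≡ 3.
  S = (4, 10, 3) ≠ 0, so r is not a codeword (an error is present).
Step 3: locate the error. For a single error e at position i, S_ℓ = v_i·e·α_i^ℓ, so α_err = S_1/S_0.
  S_0^{−1} = 4^{−1} = 3 (mod 11), so α_err = 10·3 = 30 ≡ 8 = α_3. Error position i = 3.
  Consistency check: S_2/S_1 = 3·10 = 30 ≡ 8 = α_err ✓ (single-error assumption holds).
Step 4: error magnitude e = S_0/v_3 = S_0·∏_{j≠3}(α_3 − α_j) = 4·1 = 4 ≡ 4 (mod 11).
Step 5: correct position 3: c_3 = r_3 − e = 9 − 4 ≡ 5 (mod 11). Hence c = [8, 7, 5, 2, 10].
  Check: interpolating c through the α_i gives m(x) = 1 + 6·x (degree < 2) with m(α_i) = c_i for every i, so c is indeed a codeword.


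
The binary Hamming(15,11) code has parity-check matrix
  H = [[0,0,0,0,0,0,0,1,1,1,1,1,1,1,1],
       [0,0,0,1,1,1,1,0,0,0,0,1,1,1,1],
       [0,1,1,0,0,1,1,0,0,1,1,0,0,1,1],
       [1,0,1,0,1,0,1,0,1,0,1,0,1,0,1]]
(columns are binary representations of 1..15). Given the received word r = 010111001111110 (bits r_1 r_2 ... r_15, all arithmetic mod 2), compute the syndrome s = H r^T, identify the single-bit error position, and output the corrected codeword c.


s = (0, 0, 1, 0)^T, error position = 2, corrected codeword c = 000111001111110

Compute s = H r^T mod 2 one row at a time:
  s_1 = 0 + 1 + 1 + 1 + 1 + 1 + 1 + 0 = 6 ≡ 0 (mod 2).
  s_2 = 1 + 1 + 1 + 0 + 1 + 1 + 1 + 0 = 6 ≡ 0 (mod 2).
  s_3 = 1 + 0 + 1 + 0 + 1 + 1 + 1 + 0 = 5 ≡ 1 (mod 2).
  s_4 = 0 + 0 + 1 + 0 + 1 + 1 + 1 + 0 = 4 ≡ 0 (mod 2).
s = (0, 0, 1, 0)^T — this equals column 2 of H (binary 0010), so error is at position 2.
Correct: flip bit 2 of r = 010111001111110 to get c = 000111001111110.


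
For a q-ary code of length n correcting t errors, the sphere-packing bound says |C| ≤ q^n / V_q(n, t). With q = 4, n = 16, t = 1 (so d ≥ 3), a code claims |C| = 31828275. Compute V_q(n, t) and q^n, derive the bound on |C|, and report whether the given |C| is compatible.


V_q(n, t) = 49, q^n = 4294967296, Hamming bound = 87652393, |C| = 31828275 ≤ bound (satisfied).

Step 1: Compute V_q(n, t) = Σ_{j=0}^1 C(n, j) (q−1)^j.
  j = 0: C(16,0)·(3)^0 = 1·1 = 1.
  j = 1: C(16,1)·(3)^1 = 16·3 = 48.
  V_q(n, t) = 1 + 48 = 49.
Step 2: q^n = 4^16 = 4294967296.
Step 3: Hamming bound ⌊q^n / V_q(n,t)⌋ = ⌊4294967296/49⌋ = 87652393.
Step 4: Compare |C| = 31828275 to 87652393: satisfied.
The claimed |C| lies below the Hamming bound.


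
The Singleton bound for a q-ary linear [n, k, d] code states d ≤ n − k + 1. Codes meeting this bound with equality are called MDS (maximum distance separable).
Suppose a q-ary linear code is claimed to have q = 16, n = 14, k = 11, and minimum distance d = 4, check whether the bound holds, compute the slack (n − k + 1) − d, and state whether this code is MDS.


Singleton RHS = n − k + 1 = 4, slack = 0, bound satisfied, MDS.

Singleton bound: d ≤ n − k + 1.
Here n = 14, k = 11, so n − k + 1 = 4.
Given d = 4, check d ≤ 4: YES.
Slack = (n − k + 1) − d = 0.
The code is MDS (slack = 0).
Description: the claimed parameters are [14, 11, 4]_16; such a code would be MDS (meets Singleton bound).


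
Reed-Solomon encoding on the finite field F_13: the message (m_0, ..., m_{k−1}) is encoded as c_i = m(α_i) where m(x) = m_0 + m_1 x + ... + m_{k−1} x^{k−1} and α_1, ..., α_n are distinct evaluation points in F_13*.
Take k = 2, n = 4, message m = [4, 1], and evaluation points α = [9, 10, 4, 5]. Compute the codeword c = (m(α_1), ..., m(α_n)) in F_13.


c = [0, 1, 8, 9]

Message polynomial: m(x) = 4 + 1·x (mod 13).
For each evaluation point α_i, compute m(α_i) mod 13:
  α_1 = 9: Horner steps 1 → 0, so m(9) = 0.
  α_2 = 10: Horner steps 1 → 1, so m(10) = 1.
  α_3 = 4: Horner steps 1 → 8, so m(4) = 8.
  α_4 = 5: Horner steps 1 → 9, so m(5) = 9.
Codeword c = [0, 1, 8, 9] ∈ F_13^4.


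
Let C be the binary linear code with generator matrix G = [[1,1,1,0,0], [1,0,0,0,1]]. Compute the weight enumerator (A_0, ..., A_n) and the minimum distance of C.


Weight distribution: A_0 = 1, A_2 = 1, A_3 = 2. Minimum distance d = 2.

Enumerate all 2^2 = 4 messages m ∈ F_2^2.
For each, compute codeword c = mG in F_2^5, then tally its weight.
  m = 00 → c = 00000, weight = 0.
  m = 10 → c = 11100, weight = 3.
  m = 01 → c = 10001, weight = 2.
  m = 11 → c = 01101, weight = 3.
Tally weights:
  weight 0: 1 codewords.
  weight 2: 1 codewords.
  weight 3: 2 codewords.
Minimum distance d = smallest w > 0 with A_w > 0 = 2.
Sanity: Σ A_w = 4 = 2^2 = 4 ✓.


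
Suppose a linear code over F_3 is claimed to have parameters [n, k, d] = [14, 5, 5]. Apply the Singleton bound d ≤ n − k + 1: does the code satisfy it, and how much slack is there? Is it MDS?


Singleton RHS = n − k + 1 = 10, slack = 5, bound satisfied, not MDS.

Singleton bound: d ≤ n − k + 1.
Here n = 14, k = 5, so n − k + 1 = 10.
Given d = 5, check d ≤ 10: YES.
Slack = (n − k + 1) − d = 5.
The code is NOT MDS (slack = 5 > 0).
Description: the claimed parameters are [14, 5, 5]_3; such a code would be non-MDS.


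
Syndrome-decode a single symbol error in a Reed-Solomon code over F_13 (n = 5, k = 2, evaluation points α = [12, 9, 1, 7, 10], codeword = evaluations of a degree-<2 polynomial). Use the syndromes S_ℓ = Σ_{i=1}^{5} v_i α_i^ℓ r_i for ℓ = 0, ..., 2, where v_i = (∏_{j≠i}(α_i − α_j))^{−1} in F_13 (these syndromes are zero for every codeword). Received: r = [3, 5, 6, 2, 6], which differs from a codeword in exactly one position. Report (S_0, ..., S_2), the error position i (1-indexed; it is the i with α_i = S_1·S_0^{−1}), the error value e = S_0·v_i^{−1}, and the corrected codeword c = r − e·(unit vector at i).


S = (10, 9, 12), error at position 5, error magnitude e = 6, c = [3, 5, 6, 2, 0].

Step 1: column multipliers v_i = (∏_{j≠i}(α_i − α_j))^{−1} mod 13.
  i = 1 (α = 12): (12−9)(12−1)(12−7)(12−10) = 3·11·5·2 = 330 ≡ 5, so v_1 = 5^{−1} = 8 (mod 13).
  i = 2 (α = 9): (9−12)(9−1)(9−7)(9−10) = (−3)·8·2·(−1) = 48 ≡ 9, so v_2 = 9^{−1} = 3 (mod 13).
  i = 3 (α = 1): (1−12)(1−9)(1−7)(1−10) = (−11)·(−8)·(−6)·(−9) = 4752 ≡ 7, so v_3 = 7^{−1} = 2 (mod 13).
  i = 4 (α = 7): (7−12)(7−9)(7−1)(7−10) = (−5)·(−2)·6·(−3) = −180 ≡ 2, so v_4 = 2^{−1} = 7 (mod 13).
  i = 5 (α = 10): (10−12)(10−9)(10−1)(10−7) = (−2)·1·9·3 = −54 ≡ 11, so v_5 = 11^{−1} = 6 (mod 13).
  v = [8, 3, 2, 7, 6].
Step 2: syndromes of r = [3, 5, 6, 2, 6] (all sums mod 13).
  S_0 = Σ v_i r_i = 8·3 + 3·5 + 2·6 + 7·2 + 6·6 = 101 ≡ 10.
  S_1 = Σ v_i α_i r_i = 8·12·3 + 3·9·5 + 2·1·6 + 7·7·2 + 6·10·6 = 893 ≡ 9.
  α_i^2 mod 13 = [1, 3, 1, 10, 9].
  S_2 = Σ v_i α_i^2 r_i = 8·1·3 + 3·3·5 + 2·1·6 + 7·10·2 + 6·9·6 = 545 ≡ 12.
  S = (10, 9, 12) ≠ 0, so r is not a codeword (an error is present).
Step 3: locate the error. For a single error e at position i, S_ℓ = v_i·e·α_i^ℓ, so α_err = S_1/S_0.
  S_0^{−1} = 10^{−1} = 4 (mod 13), so α_err = 9·4 = 36 ≡ 10 = α_5. Error position i = 5.
  Consistency check: S_2/S_1 = 12·3 = 36 ≡ 10 = α_err ✓ (single-error assumption holds).
Step 4: error magnitude e = S_0/v_5 = S_0·∏_{j≠5}(α_5 − α_j) = 10·11 = 110 ≡ 6 (mod 13).
Step 5: correct position 5: c_5 = r_5 − e = 6 − 6 ≡ 0 (mod 13). Hence c = [3, 5, 6, 2, 0].
  Check: interpolating c through the α_i gives m(x) = 11 + 8·x (degree < 2) with m(α_i) = c_i for every i, so c is indeed a codeword.


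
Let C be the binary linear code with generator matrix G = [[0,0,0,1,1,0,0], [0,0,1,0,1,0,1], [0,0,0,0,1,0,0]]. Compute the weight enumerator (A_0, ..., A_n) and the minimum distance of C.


Weight distribution: A_0 = 1, A_1 = 2, A_2 = 2, A_3 = 2, A_4 = 1. Minimum distance d = 1.

Enumerate all 2^3 = 8 messages m ∈ F_2^3.
For each, compute codeword c = mG in F_2^7, then tally its weight.
  m = 000 → c = 0000000, weight = 0.
  m = 100 → c = 0001100, weight = 2.
  m = 010 → c = 0010101, weight = 3.
  m = 110 → c = 0011001, weight = 3.
  m = 001 → c = 0000100, weight = 1.
  m = 101 → c = 0001000, weight = 1.
  m = 011 → c = 0010001, weight = 2.
  m = 111 → c = 0011101, weight = 4.
Tally weights:
  weight 0: 1 codewords.
  weight 1: 2 codewords.
  weight 2: 2 codewords.
  weight 3: 2 codewords.
  weight 4: 1 codewords.
Minimum distance d = smallest w > 0 with A_w > 0 = 1.
Sanity: Σ A_w = 8 = 2^3 = 8 ✓.


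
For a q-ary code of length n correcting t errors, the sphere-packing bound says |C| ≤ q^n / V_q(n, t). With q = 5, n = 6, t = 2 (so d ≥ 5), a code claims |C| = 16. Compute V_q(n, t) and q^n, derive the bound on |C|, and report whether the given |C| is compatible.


V_q(n, t) = 265, q^n = 15625, Hamming bound = 58, |C| = 16 ≤ bound (satisfied).

Step 1: Compute V_q(n, t) = Σ_{j=0}^2 C(n, j) (q−1)^j.
  j = 0: C(6,0)·(4)^0 = 1·1 = 1.
  j = 1: C(6,1)·(4)^1 = 6·4 = 24.
  j = 2: C(6,2)·(4)^2 = 15·16 = 240.
  V_q(n, t) = 1 + 24 + 240 = 265.
Step 2: q^n = 5^6 = 15625.
Step 3: Hamming bound ⌊q^n / V_q(n,t)⌋ = ⌊15625/265⌋ = 58.
Step 4: Compare |C| = 16 to 58: satisfied.
The claimed |C| lies below the Hamming bound.


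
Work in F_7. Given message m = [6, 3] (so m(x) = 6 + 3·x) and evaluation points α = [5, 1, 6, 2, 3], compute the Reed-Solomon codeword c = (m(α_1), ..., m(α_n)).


c = [0, 2, 3, 5, 1]

Message polynomial: m(x) = 6 + 3·x (mod 7).
For each evaluation point α_i, compute m(α_i) mod 7:
  α_1 = 5: Horner steps 3 → 0, so m(5) = 0.
  α_2 = 1: Horner steps 3 → 2, so m(1) = 2.
  α_3 = 6: Horner steps 3 → 3, so m(6) = 3.
  α_4 = 2: Horner steps 3 → 5, so m(2) = 5.
  α_5 = 3: Horner steps 3 → 1, so m(3) = 1.
Codeword c = [0, 2, 3, 5, 1] ∈ F_7^5.


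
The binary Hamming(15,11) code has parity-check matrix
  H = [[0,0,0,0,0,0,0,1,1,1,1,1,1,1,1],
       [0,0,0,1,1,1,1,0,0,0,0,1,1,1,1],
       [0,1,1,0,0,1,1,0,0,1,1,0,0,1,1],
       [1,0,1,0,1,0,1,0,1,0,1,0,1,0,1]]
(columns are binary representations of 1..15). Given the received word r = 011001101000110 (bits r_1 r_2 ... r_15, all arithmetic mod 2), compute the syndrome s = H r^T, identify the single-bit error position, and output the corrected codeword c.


s = (1, 0, 1, 0)^T, error position = 10, corrected codeword c = 011001101100110

Compute s = H r^T mod 2 one row at a time:
  s_1 = 0 + 1 + 0 + 0 + 0 + 1 + 1 + 0 = 3 ≡ 1 (mod 2).
  s_2 = 0 + 0 + 1 + 1 + 0 + 1 + 1 + 0 = 4 ≡ 0 (mod 2).
  s_3 = 1 + 1 + 1 + 1 + 0 + 0 + 1 + 0 = 5 ≡ 1 (mod 2).
  s_4 = 0 + 1 + 0 + 1 + 1 + 0 + 1 + 0 = 4 ≡ 0 (mod 2).
s = (1, 0, 1, 0)^T — this equals column 10 of H (binary 1010), so error is at position 10.
Correct: flip bit 10 of r = 011001101000110 to get c = 011001101100110.


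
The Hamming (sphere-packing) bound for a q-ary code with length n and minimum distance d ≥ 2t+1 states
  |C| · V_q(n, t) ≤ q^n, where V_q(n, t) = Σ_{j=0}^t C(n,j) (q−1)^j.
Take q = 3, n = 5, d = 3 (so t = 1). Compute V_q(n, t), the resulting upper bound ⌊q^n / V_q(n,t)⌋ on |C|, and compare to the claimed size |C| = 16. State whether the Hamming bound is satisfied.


V_q(n, t) = 11, q^n = 243, Hamming bound = 22, |C| = 16 ≤ bound (satisfied).

Step 1: Compute V_q(n, t) = Σ_{j=0}^1 C(n, j) (q−1)^j.
  j = 0: C(5,0)·(2)^0 = 1·1 = 1.
  j = 1: C(5,1)·(2)^1 = 5·2 = 10.
  V_q(n, t) = 1 + 10 = 11.
Step 2: q^n = 3^5 = 243.
Step 3: Hamming bound ⌊q^n / V_q(n,t)⌋ = ⌊243/11⌋ = 22.
Step 4: Compare |C| = 16 to 22: satisfied.
The claimed |C| lies below the Hamming bound.


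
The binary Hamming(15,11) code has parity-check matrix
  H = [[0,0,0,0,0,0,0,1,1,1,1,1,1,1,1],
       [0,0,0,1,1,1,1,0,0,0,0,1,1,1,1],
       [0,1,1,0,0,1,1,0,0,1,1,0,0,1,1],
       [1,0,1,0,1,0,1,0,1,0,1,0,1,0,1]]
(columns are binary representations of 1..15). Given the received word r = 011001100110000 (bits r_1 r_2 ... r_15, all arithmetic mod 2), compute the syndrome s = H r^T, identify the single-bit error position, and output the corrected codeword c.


s = (0, 0, 0, 1)^T, error position = 1, corrected codeword c = 111001100110000

Compute s = H r^T mod 2 one row at a time:
  s_1 = 0 + 0 + 1 + 1 + 0 + 0 + 0 + 0 = 2 ≡ 0 (mod 2).
  s_2 = 0 + 0 + 1 + 1 + 0 + 0 + 0 + 0 = 2 ≡ 0 (mod 2).
  s_3 = 1 + 1 + 1 + 1 + 1 + 1 + 0 + 0 = 6 ≡ 0 (mod 2).
  s_4 = 0 + 1 + 0 + 1 + 0 + 1 + 0 + 0 = 3 ≡ 1 (mod 2).
s = (0, 0, 0, 1)^T — this equals column 1 of H (binary 0001), so error is at position 1.
Correct: flip bit 1 of r = 011001100110000 to get c = 111001100110000.


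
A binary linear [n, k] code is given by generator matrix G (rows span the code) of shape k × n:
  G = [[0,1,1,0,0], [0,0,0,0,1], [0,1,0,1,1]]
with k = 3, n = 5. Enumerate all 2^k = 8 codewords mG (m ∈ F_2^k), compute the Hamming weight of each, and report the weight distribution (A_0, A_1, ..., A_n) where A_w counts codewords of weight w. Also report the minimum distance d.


Weight distribution: A_0 = 1, A_1 = 1, A_2 = 3, A_3 = 3. Minimum distance d = 1.

Enumerate all 2^3 = 8 messages m ∈ F_2^3.
For each, compute codeword c = mG in F_2^5, then tally its weight.
  m = 000 → c = 00000, weight = 0.
  m = 100 → c = 01100, weight = 2.
  m = 010 → c = 00001, weight = 1.
  m = 110 → c = 01101, weight = 3.
  m = 001 → c = 01011, weight = 3.
  m = 101 → c = 00111, weight = 3.
  m = 011 → c = 01010, weight = 2.
  m = 111 → c = 00110, weight = 2.
Tally weights:
  weight 0: 1 codewords.
  weight 1: 1 codewords.
  weight 2: 3 codewords.
  weight 3: 3 codewords.
Minimum distance d = smallest w > 0 with A_w > 0 = 1.
Sanity: Σ A_w = 8 = 2^3 = 8 ✓.


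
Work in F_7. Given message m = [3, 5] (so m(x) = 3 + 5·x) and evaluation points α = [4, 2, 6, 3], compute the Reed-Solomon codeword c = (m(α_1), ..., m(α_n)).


c = [2, 6, 5, 4]

Message polynomial: m(x) = 3 + 5·x (mod 7).
For each evaluation point α_i, compute m(α_i) mod 7:
  α_1 = 4: Horner steps 5 → 2, so m(4) = 2.
  α_2 = 2: Horner steps 5 → 6, so m(2) = 6.
  α_3 = 6: Horner steps 5 → 5, so m(6) = 5.
  α_4 = 3: Horner steps 5 → 4, so m(3) = 4.
Codeword c = [2, 6, 5, 4] ∈ F_7^4.


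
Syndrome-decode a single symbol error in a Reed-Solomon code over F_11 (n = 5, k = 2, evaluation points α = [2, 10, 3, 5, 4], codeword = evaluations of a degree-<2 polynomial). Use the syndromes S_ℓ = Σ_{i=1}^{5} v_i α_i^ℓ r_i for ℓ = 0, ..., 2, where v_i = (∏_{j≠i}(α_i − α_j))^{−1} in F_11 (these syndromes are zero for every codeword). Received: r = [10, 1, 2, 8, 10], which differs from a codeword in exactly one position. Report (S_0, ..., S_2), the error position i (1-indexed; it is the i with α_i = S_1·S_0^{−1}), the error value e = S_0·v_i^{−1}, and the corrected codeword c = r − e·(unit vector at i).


S = (5, 9, 3), error at position 5, error magnitude e = 5, c = [10, 1, 2, 8, 5].

Step 1: column multipliers v_i = (∏_{j≠i}(α_i − α_j))^{−1} mod 11.
  i = 1 (α = 2): (2−10)(2−3)(2−5)(2−4) = (−8)·(−1)·(−3)·(−2) = 48 ≡ 4, so v_1 = 4^{−1} = 3 (mod 11).
  i = 2 (α = 10): (10−2)(10−3)(10−5)(10−4) = 8·7·5·6 = 1680 ≡ 8, so v_2 = 8^{−1} = 7 (mod 11).
  i = 3 (α = 3): (3−2)(3−10)(3−5)(3−4) = 1·(−7)·(−2)·(−1) = −14 ≡ 8, so v_3 = 8^{−1} = 7 (mod 11).
  i = 4 (α = 5): (5−2)(5−10)(5−3)(5−4) = 3·(−5)·2·1 = −30 ≡ 3, so v_4 = 3^{−1} = 4 (mod 11).
  i = 5 (α = 4): (4−2)(4−10)(4−3)(4−5) = 2·(−6)·1·(−1) = 12 ≡ 1, so v_5 = 1^{−1} = 1 (mod 11).
  v = [3, 7, 7, 4, 1].
Step 2: syndromes of r = [10, 1, 2, 8, 10] (all sums mod 11).
  S_0 = Σ v_i r_i = 3·10 + 7·1 + 7·2 + 4·8 + 1·10 = 93 ≡ 5.
  S_1 = Σ v_i α_i r_i = 3·2·10 + 7·10·1 + 7·3·2 + 4·5·8 + 1·4·10 = 372 ≡ 9.
  α_i^2 mod 11 = [4, 1, 9, 3, 5].
  S_2 = Σ v_i α_i^2 r_i = 3·4·10 + 7·1·1 + 7·9·2 + 4·3·8 + 1·5·10 = 399 ≡ 3.
  S = (5, 9, 3) ≠ 0, so r is not a codeword (an error is present).
Step 3: locate the error. For a single error e at position i, S_ℓ = v_i·e·α_i^ℓ, so α_err = S_1/S_0.
  S_0^{−1} = 5^{−1} = 9 (mod 11), so α_err = 9·9 = 81 ≡ 4 = α_5. Error position i = 5.
  Consistency check: S_2/S_1 = 3·5 = 15 ≡ 4 = α_err ✓ (single-error assumption holds).
Step 4: error magnitude e = S_0/v_5 = S_0·∏_{j≠5}(α_5 − α_j) = 5·1 = 5 ≡ 5 (mod 11).
Step 5: correct position 5: c_5 = r_5 − e = 10 − 5 ≡ 5 (mod 11). Hence c = [10, 1, 2, 8, 5].
  Check: interpolating c through the α_i gives m(x) = 4 + 3·x (degree < 2) with m(α_i) = c_i for every i, so c is indeed a codeword.


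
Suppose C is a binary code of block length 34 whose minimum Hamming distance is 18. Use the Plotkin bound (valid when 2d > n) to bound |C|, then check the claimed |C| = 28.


Plotkin bound M ≤ 18; given |C| = 28 > bound (violated).

Check applicability: 2d = 36, n = 34.
2d − n = 2 > 0, so Plotkin applies.
Compute d/(2d−n) = 18/2 ≈ 9.0000.
⌊d/(2d−n)⌋ = 9.
Plotkin bound: M ≤ 2·9 = 18.
Given |C| = 28, check: VIOLATED.
This |C| is above the Plotkin bound, so no binary code with n = 34, d = 18 and 28 codewords exists.


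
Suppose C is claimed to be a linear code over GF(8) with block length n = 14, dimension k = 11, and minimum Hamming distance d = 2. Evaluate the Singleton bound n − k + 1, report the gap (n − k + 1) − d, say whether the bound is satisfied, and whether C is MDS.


Singleton RHS = n − k + 1 = 4, slack = 2, bound satisfied, not MDS.

Singleton bound: d ≤ n − k + 1.
Here n = 14, k = 11, so n − k + 1 = 4.
Given d = 2, check d ≤ 4: YES.
Slack = (n − k + 1) − d = 2.
The code is NOT MDS (slack = 2 > 0).
Description: the claimed parameters are [14, 11, 2]_8; such a code would be non-MDS.


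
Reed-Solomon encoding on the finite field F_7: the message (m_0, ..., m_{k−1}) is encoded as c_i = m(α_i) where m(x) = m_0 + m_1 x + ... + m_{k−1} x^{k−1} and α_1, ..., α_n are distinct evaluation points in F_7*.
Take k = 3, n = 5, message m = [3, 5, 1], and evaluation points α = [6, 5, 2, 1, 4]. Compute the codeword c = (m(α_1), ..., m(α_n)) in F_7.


c = [6, 4, 3, 2, 4]

Message polynomial: m(x) = 3 + 5·x + 1·x^2 (mod 7).
For each evaluation point α_i, compute m(α_i) mod 7:
  α_1 = 6: Horner steps 1 → 4 → 6, so m(6) = 6.
  α_2 = 5: Horner steps 1 → 3 → 4, so m(5) = 4.
  α_3 = 2: Horner steps 1 → 0 → 3, so m(2) = 3.
  α_4 = 1: Horner steps 1 → 6 → 2, so m(1) = 2.
  α_5 = 4: Horner steps 1 → 2 → 4, so m(4) = 4.
Codeword c = [6, 4, 3, 2, 4] ∈ F_7^5.


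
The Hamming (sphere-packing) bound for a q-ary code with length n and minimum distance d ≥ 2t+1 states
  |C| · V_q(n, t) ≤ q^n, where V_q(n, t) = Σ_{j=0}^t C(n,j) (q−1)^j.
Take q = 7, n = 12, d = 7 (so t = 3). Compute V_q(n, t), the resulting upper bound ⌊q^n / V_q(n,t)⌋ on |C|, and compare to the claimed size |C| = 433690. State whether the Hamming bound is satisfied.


V_q(n, t) = 49969, q^n = 13841287201, Hamming bound = 276997, |C| = 433690 > bound (violated).

Step 1: Compute V_q(n, t) = Σ_{j=0}^3 C(n, j) (q−1)^j.
  j = 0: C(12,0)·(6)^0 = 1·1 = 1.
  j = 1: C(12,1)·(6)^1 = 12·6 = 72.
  j = 2: C(12,2)·(6)^2 = 66·36 = 2376.
  j = 3: C(12,3)·(6)^3 = 220·216 = 47520.
  V_q(n, t) = 1 + 72 + 2376 + 47520 = 49969.
Step 2: q^n = 7^12 = 13841287201.
Step 3: Hamming bound ⌊q^n / V_q(n,t)⌋ = ⌊13841287201/49969⌋ = 276997.
Step 4: Compare |C| = 433690 to 276997: violated.
The claimed |C| lies above the Hamming bound, so no 7-ary code of length 12 with d ≥ 7 can have 433690 codewords.


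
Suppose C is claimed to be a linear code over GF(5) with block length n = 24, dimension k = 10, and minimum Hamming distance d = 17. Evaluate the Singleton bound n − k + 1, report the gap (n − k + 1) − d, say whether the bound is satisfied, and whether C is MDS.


Singleton RHS = n − k + 1 = 15, slack = -2, bound violated (no such code; not MDS).

Singleton bound: d ≤ n − k + 1.
Here n = 24, k = 10, so n − k + 1 = 15.
Given d = 17, check d ≤ 15: NO.
Slack = (n − k + 1) − d = -2.
The slack is negative: d = 17 exceeds n − k + 1 = 15 by 2, so the Singleton bound is violated and no linear [24, 10, 17]_5 code can exist. In particular it is not MDS (MDS requires d = n − k + 1 exactly).
Description: the claimed parameters are [24, 10, 17]_5; such a code would be impossible (violates the Singleton bound).


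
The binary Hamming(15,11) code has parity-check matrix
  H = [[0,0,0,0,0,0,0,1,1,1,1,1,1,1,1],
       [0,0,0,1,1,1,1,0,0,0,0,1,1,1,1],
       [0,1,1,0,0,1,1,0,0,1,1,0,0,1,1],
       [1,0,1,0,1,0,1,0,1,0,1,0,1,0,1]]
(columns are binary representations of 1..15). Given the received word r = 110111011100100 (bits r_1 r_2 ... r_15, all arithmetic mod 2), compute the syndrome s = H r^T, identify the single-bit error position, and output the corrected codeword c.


s = (0, 0, 1, 0)^T, error position = 2, corrected codeword c = 100111011100100

Compute s = H r^T mod 2 one row at a time:
  s_1 = 1 + 1 + 1 + 0 + 0 + 1 + 0 + 0 = 4 ≡ 0 (mod 2).
  s_2 = 1 + 1 + 1 + 0 + 0 + 1 + 0 + 0 = 4 ≡ 0 (mod 2).
  s_3 = 1 + 0 + 1 + 0 + 1 + 0 + 0 + 0 = 3 ≡ 1 (mod 2).
  s_4 = 1 + 0 + 1 + 0 + 1 + 0 + 1 + 0 = 4 ≡ 0 (mod 2).
s = (0, 0, 1, 0)^T — this equals column 2 of H (binary 0010), so error is at position 2.
Correct: flip bit 2 of r = 110111011100100 to get c = 100111011100100.


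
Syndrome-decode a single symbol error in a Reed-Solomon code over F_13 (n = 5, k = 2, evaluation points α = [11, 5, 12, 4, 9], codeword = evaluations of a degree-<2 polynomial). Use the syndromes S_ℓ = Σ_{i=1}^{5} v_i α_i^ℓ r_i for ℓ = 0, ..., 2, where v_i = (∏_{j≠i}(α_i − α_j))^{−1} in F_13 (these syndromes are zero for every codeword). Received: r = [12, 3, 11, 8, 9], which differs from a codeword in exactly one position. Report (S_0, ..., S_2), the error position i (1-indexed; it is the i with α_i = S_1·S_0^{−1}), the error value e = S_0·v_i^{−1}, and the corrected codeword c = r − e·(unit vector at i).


S = (9, 4, 9), error at position 3, error magnitude e = 4, c = [12, 3, 7, 8, 9].

Step 1: column multipliers v_i = (∏_{j≠i}(α_i − α_j))^{−1} mod 13.
  i = 1 (α = 11): (11−5)(11−12)(11−4)(11−9) = 6·(−1)·7·2 = −84 ≡ 7, so v_1 = 7^{−1} = 2 (mod 13).
  i = 2 (α = 5): (5−11)(5−12)(5−4)(5−9) = (−6)·(−7)·1·(−4) = −168 ≡ 1, so v_2 = 1^{−1} = 1 (mod 13).
  i = 3 (α = 12): (12−11)(12−5)(12−4)(12−9) = 1·7·8·3 = 168 ≡ 12, so v_3 = 12^{−1} = 12 (mod 13).
  i = 4 (α = 4): (4−11)(4−5)(4−12)(4−9) = (−7)·(−1)·(−8)·(−5) = 280 ≡ 7, so v_4 = 7^{−1} = 2 (mod 13).
  i = 5 (α = 9): (9−11)(9−5)(9−12)(9−4) = (−2)·4·(−3)·5 = 120 ≡ 3, so v_5 = 3^{−1} = 9 (mod 13).
  v = [2, 1, 12, 2, 9].
Step 2: syndromes of r = [12, 3, 11, 8, 9] (all sums mod 13).
  S_0 = Σ v_i r_i = 2·12 + 1·3 + 12·11 + 2·8 + 9·9 = 256 ≡ 9.
  S_1 = Σ v_i α_i r_i = 2·11·12 + 1·5·3 + 12·12·11 + 2·4·8 + 9·9·9 = 2656 ≡ 4.
  α_i^2 mod 13 = [4, 12, 1, 3, 3].
  S_2 = Σ v_i α_i^2 r_i = 2·4·12 + 1·12·3 + 12·1·11 + 2·3·8 + 9·3·9 = 555 ≡ 9.
  S = (9, 4, 9) ≠ 0, so r is not a codeword (an error is present).
Step 3: locate the error. For a single error e at position i, S_ℓ = v_i·e·α_i^ℓ, so α_err = S_1/S_0.
  S_0^{−1} = 9^{−1} = 3 (mod 13), so α_err = 4·3 = 12 ≡ 12 = α_3. Error position i = 3.
  Consistency check: S_2/S_1 = 9·10 = 90 ≡ 12 = α_err ✓ (single-error assumption holds).
Step 4: error magnitude e = S_0/v_3 = S_0·∏_{j≠3}(α_3 − α_j) = 9·12 = 108 ≡ 4 (mod 13).
Step 5: correct position 3: c_3 = r_3 − e = 11 − 4 ≡ 7 (mod 13). Hence c = [12, 3, 7, 8, 9].
  Check: interpolating c through the α_i gives m(x) = 2 + 8·x (degree < 2) with m(α_i) = c_i for every i, so c is indeed a codeword.


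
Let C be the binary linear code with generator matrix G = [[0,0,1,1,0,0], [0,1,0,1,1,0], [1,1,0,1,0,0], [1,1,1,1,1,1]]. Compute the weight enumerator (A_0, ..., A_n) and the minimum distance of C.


Weight distribution: A_0 = 1, A_2 = 3, A_3 = 8, A_4 = 3, A_6 = 1. Minimum distance d = 2.

Enumerate all 2^4 = 16 messages m ∈ F_2^4.
For each, compute codeword c = mG in F_2^6, then tally its weight.
  m = 0000 → c = 000000, weight = 0.
  m = 1000 → c = 001100, weight = 2.
  m = 0100 → c = 010110, weight = 3.
  m = 1100 → c = 011010, weight = 3.
  m = 0010 → c = 110100, weight = 3.
  m = 1010 → c = 111000, weight = 3.
  m = 0110 → c = 100010, weight = 2.
  m = 1110 → c = 101110, weight = 4.
  m = 0001 → c = 111111, weight = 6.
  m = 1001 → c = 110011, weight = 4.
  m = 0101 → c = 101001, weight = 3.
  m = 1101 → c = 100101, weight = 3.
  m = 0011 → c = 001011, weight = 3.
  m = 1011 → c = 000111, weight = 3.
  m = 0111 → c = 011101, weight = 4.
  m = 1111 → c = 010001, weight = 2.
Tally weights:
  weight 0: 1 codewords.
  weight 2: 3 codewords.
  weight 3: 8 codewords.
  weight 4: 3 codewords.
  weight 6: 1 codewords.
Minimum distance d = smallest w > 0 with A_w > 0 = 2.
Sanity: Σ A_w = 16 = 2^4 = 16 ✓.


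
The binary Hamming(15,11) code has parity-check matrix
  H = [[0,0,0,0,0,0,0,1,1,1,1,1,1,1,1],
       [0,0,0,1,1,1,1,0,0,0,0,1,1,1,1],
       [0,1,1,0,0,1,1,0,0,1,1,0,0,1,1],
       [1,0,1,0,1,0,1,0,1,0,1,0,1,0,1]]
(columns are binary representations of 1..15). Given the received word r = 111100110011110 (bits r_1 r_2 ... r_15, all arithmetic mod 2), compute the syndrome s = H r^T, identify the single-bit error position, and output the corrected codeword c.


s = (1, 1, 1, 1)^T, error position = 15, corrected codeword c = 111100110011111

Compute s = H r^T mod 2 one row at a time:
  s_1 = 1 + 0 + 0 + 1 + 1 + 1 + 1 + 0 = 5 ≡ 1 (mod 2).
  s_2 = 1 + 0 + 0 + 1 + 1 + 1 + 1 + 0 = 5 ≡ 1 (mod 2).
  s_3 = 1 + 1 + 0 + 1 + 0 + 1 + 1 + 0 = 5 ≡ 1 (mod 2).
  s_4 = 1 + 1 + 0 + 1 + 0 + 1 + 1 + 0 = 5 ≡ 1 (mod 2).
s = (1, 1, 1, 1)^T — this equals column 15 of H (binary 1111), so error is at position 15.
Correct: flip bit 15 of r = 111100110011110 to get c = 111100110011111.


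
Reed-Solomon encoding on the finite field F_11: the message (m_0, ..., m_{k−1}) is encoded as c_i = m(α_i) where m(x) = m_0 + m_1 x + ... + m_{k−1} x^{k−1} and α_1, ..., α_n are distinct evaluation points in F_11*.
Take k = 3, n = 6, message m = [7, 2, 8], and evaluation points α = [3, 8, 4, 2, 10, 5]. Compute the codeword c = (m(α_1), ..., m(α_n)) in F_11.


c = [8, 7, 0, 10, 2, 8]

Message polynomial: m(x) = 7 + 2·x + 8·x^2 (mod 11).
For each evaluation point α_i, compute m(α_i) mod 11:
  α_1 = 3: Horner steps 8 → 4 → 8, so m(3) = 8.
  α_2 = 8: Horner steps 8 → 0 → 7, so m(8) = 7.
  α_3 = 4: Horner steps 8 → 1 → 0, so m(4) = 0.
  α_4 = 2: Horner steps 8 → 7 → 10, so m(2) = 10.
  α_5 = 10: Horner steps 8 → 5 → 2, so m(10) = 2.
  α_6 = 5: Horner steps 8 → 9 → 8, so m(5) = 8.
Codeword c = [8, 7, 0, 10, 2, 8] ∈ F_11^6.


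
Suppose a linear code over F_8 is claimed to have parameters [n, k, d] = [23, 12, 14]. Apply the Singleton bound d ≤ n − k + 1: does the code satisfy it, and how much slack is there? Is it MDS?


Singleton RHS = n − k + 1 = 12, slack = -2, bound violated (no such code; not MDS).

Singleton bound: d ≤ n − k + 1.
Here n = 23, k = 12, so n − k + 1 = 12.
Given d = 14, check d ≤ 12: NO.
Slack = (n − k + 1) − d = -2.
The slack is negative: d = 14 exceeds n − k + 1 = 12 by 2, so the Singleton bound is violated and no linear [23, 12, 14]_8 code can exist. In particular it is not MDS (MDS requires d = n − k + 1 exactly).
Description: the claimed parameters are [23, 12, 14]_8; such a code would be impossible (violates the Singleton bound).


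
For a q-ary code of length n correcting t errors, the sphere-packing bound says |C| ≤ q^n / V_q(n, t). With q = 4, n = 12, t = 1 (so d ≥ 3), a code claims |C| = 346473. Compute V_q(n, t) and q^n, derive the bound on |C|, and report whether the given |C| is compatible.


V_q(n, t) = 37, q^n = 16777216, Hamming bound = 453438, |C| = 346473 ≤ bound (satisfied).

Step 1: Compute V_q(n, t) = Σ_{j=0}^1 C(n, j) (q−1)^j.
  j = 0: C(12,0)·(3)^0 = 1·1 = 1.
  j = 1: C(12,1)·(3)^1 = 12·3 = 36.
  V_q(n, t) = 1 + 36 = 37.
Step 2: q^n = 4^12 = 16777216.
Step 3: Hamming bound ⌊q^n / V_q(n,t)⌋ = ⌊16777216/37⌋ = 453438.
Step 4: Compare |C| = 346473 to 453438: satisfied.
The claimed |C| lies below the Hamming bound.


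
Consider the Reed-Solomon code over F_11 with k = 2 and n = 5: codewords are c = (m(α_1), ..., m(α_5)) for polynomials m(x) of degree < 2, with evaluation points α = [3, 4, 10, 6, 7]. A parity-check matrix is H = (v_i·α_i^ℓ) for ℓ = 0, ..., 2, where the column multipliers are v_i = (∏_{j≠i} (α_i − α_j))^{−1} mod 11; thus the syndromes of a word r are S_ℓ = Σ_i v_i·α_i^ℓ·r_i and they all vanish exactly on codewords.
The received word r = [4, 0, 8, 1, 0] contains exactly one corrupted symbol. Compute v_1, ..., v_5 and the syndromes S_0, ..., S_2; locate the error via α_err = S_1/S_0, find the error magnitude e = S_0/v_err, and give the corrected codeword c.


S = (1, 4, 5), error at position 2, error magnitude e = 8, c = [4, 3, 8, 1, 0].

Step 1: column multipliers v_i = (∏_{j≠i}(α_i − α_j))^{−1} mod 11.
  i = 1 (α = 3): (3−4)(3−10)(3−6)(3−7) = (−1)·(−7)·(−3)·(−4) = 84 ≡ 7, so v_1 = 7^{−1} = 8 (mod 11).
  i = 2 (α = 4): (4−3)(4−10)(4−6)(4−7) = 1·(−6)·(−2)·(−3) = −36 ≡ 8, so v_2 = 8^{−1} = 7 (mod 11).
  i = 3 (α = 10): (10−3)(10−4)(10−6)(10−7) = 7·6·4·3 = 504 ≡ 9, so v_3 = 9^{−1} = 5 (mod 11).
  i = 4 (α = 6): (6−3)(6−4)(6−10)(6−7) = 3·2·(−4)·(−1) = 24 ≡ 2, so v_4 = 2^{−1} = 6 (mod 11).
  i = 5 (α = 7): (7−3)(7−4)(7−10)(7−6) = 4·3·(−3)·1 = −36 ≡ 8, so v_5 = 8^{−1} = 7 (mod 11).
  v = [8, 7, 5, 6, 7].
Step 2: syndromes of r = [4, 0, 8, 1, 0] (all sums mod 11).
  S_0 = Σ v_i r_i = 8·4 + 7·0 + 5·8 + 6·1 + 7·0 = 78 ≡ 1.
  S_1 = Σ v_i α_i r_i = 8·3·4 + 7·4·0 + 5·10·8 + 6·6·1 + 7·7·0 = 532 ≡ 4.
  α_i^2 mod 11 = [9, 5, 1, 3, 5].
  S_2 = Σ v_i α_i^2 r_i = 8·9·4 + 7·5·0 + 5·1·8 + 6·3·1 + 7·5·0 = 346 ≡ 5.
  S = (1, 4, 5) ≠ 0, so r is not a codeword (an error is present).
Step 3: locate the error. For a single error e at position i, S_ℓ = v_i·e·α_i^ℓ, so α_err = S_1/S_0.
  S_0^{−1} = 1^{−1} = 1 (mod 11), so α_err = 4·1 = 4 ≡ 4 = α_2. Error position i = 2.
  Consistency check: S_2/S_1 = 5·3 = 15 ≡ 4 = α_err ✓ (single-error assumption holds).
Step 4: error magnitude e = S_0/v_2 = S_0·∏_{j≠2}(α_2 − α_j) = 1·8 = 8 ≡ 8 (mod 11).
Step 5: correct position 2: c_2 = r_2 − e = 0 − 8 ≡ 3 (mod 11). Hence c = [4, 3, 8, 1, 0].
  Check: interpolating c through the α_i gives m(x) = 7 + 10·x (degree < 2) with m(α_i) = c_i for every i, so c is indeed a codeword.


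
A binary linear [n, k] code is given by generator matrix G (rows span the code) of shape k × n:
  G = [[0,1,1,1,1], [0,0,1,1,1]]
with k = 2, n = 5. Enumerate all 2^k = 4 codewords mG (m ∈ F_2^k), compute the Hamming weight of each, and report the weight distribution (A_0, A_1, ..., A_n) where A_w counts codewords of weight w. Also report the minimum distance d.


Weight distribution: A_0 = 1, A_1 = 1, A_3 = 1, A_4 = 1. Minimum distance d = 1.

Enumerate all 2^2 = 4 messages m ∈ F_2^2.
For each, compute codeword c = mG in F_2^5, then tally its weight.
  m = 00 → c = 00000, weight = 0.
  m = 10 → c = 01111, weight = 4.
  m = 01 → c = 00111, weight = 3.
  m = 11 → c = 01000, weight = 1.
Tally weights:
  weight 0: 1 codewords.
  weight 1: 1 codewords.
  weight 3: 1 codewords.
  weight 4: 1 codewords.
Minimum distance d = smallest w > 0 with A_w > 0 = 1.
Sanity: Σ A_w = 4 = 2^2 = 4 ✓.


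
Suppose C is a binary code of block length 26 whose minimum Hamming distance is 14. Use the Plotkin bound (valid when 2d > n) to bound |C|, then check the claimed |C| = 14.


Plotkin bound M ≤ 14; given |C| = 14 ≤ bound (satisfied).

Check applicability: 2d = 28, n = 26.
2d − n = 2 > 0, so Plotkin applies.
Compute d/(2d−n) = 14/2 ≈ 7.0000.
⌊d/(2d−n)⌋ = 7.
Plotkin bound: M ≤ 2·7 = 14.
Given |C| = 14, check: satisfied.
This |C| is at the Plotkin bound.


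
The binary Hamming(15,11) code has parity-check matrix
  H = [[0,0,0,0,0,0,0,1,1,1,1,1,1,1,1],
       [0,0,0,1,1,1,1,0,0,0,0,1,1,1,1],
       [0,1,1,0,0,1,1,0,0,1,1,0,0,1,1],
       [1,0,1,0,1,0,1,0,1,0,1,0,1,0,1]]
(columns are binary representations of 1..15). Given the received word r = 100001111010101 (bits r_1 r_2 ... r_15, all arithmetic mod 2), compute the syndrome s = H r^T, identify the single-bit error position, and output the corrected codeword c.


s = (1, 0, 0, 0)^T, error position = 8, corrected codeword c = 100001101010101

Compute s = H r^T mod 2 one row at a time:
  s_1 = 1 + 1 + 0 + 1 + 0 + 1 + 0 + 1 = 5 ≡ 1 (mod 2).
  s_2 = 0 + 0 + 1 + 1 + 0 + 1 + 0 + 1 = 4 ≡ 0 (mod 2).
  s_3 = 0 + 0 + 1 + 1 + 0 + 1 + 0 + 1 = 4 ≡ 0 (mod 2).
  s_4 = 1 + 0 + 0 + 1 + 1 + 1 + 1 + 1 = 6 ≡ 0 (mod 2).
s = (1, 0, 0, 0)^T — this equals column 8 of H (binary 1000), so error is at position 8.
Correct: flip bit 8 of r = 100001111010101 to get c = 100001101010101.


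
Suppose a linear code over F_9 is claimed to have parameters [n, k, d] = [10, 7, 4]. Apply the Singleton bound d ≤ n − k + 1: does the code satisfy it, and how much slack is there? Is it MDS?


Singleton RHS = n − k + 1 = 4, slack = 0, bound satisfied, MDS.

Singleton bound: d ≤ n − k + 1.
Here n = 10, k = 7, so n − k + 1 = 4.
Given d = 4, check d ≤ 4: YES.
Slack = (n − k + 1) − d = 0.
The code is MDS (slack = 0).
Description: the claimed parameters are [10, 7, 4]_9; such a code would be MDS (meets Singleton bound).


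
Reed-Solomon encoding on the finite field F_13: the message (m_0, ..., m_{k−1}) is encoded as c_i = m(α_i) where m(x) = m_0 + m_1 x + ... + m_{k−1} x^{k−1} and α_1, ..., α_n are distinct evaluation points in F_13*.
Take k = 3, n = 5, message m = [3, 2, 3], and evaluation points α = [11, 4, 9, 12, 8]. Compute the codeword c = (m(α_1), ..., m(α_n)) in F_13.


c = [11, 7, 4, 4, 3]

Message polynomial: m(x) = 3 + 2·x + 3·x^2 (mod 13).
For each evaluation point α_i, compute m(α_i) mod 13:
  α_1 = 11: Horner steps 3 → 9 → 11, so m(11) = 11.
  α_2 = 4: Horner steps 3 → 1 → 7, so m(4) = 7.
  α_3 = 9: Horner steps 3 → 3 → 4, so m(9) = 4.
  α_4 = 12: Horner steps 3 → 12 → 4, so m(12) = 4.
  α_5 = 8: Horner steps 3 → 0 → 3, so m(8) = 3.
Codeword c = [11, 7, 4, 4, 3] ∈ F_13^5.


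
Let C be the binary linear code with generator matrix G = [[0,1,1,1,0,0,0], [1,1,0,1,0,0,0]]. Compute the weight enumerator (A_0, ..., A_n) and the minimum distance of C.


Weight distribution: A_0 = 1, A_2 = 1, A_3 = 2. Minimum distance d = 2.

Enumerate all 2^2 = 4 messages m ∈ F_2^2.
For each, compute codeword c = mG in F_2^7, then tally its weight.
  m = 00 → c = 0000000, weight = 0.
  m = 10 → c = 0111000, weight = 3.
  m = 01 → c = 1101000, weight = 3.
  m = 11 → c = 1010000, weight = 2.
Tally weights:
  weight 0: 1 codewords.
  weight 2: 1 codewords.
  weight 3: 2 codewords.
Minimum distance d = smallest w > 0 with A_w > 0 = 2.
Sanity: Σ A_w = 4 = 2^2 = 4 ✓.


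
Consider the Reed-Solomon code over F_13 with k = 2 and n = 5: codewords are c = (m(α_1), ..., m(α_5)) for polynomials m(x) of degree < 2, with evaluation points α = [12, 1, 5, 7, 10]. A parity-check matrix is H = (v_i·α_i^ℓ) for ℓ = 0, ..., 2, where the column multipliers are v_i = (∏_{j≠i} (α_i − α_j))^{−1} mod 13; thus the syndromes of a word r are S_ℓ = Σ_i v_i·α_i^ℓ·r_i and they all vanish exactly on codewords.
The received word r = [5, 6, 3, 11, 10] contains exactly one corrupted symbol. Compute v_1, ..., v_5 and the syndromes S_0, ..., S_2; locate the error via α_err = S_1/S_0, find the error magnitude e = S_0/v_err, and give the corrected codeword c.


S = (11, 11, 11), error at position 2, error magnitude e = 6, c = [5, 0, 3, 11, 10].

Step 1: column multipliers v_i = (∏_{j≠i}(α_i − α_j))^{−1} mod 13.
  i = 1 (α = 12): (12−1)(12−5)(12−7)(12−10) = 11·7·5·2 = 770 ≡ 3, so v_1 = 3^{−1} = 9 (mod 13).
  i = 2 (α = 1): (1−12)(1−5)(1−7)(1−10) = (−11)·(−4)·(−6)·(−9) = 2376 ≡ 10, so v_2 = 10^{−1} = 4 (mod 13).
  i = 3 (α = 5): (5−12)(5−1)(5−7)(5−10) = (−7)·4·(−2)·(−5) = −280 ≡ 6, so v_3 = 6^{−1} = 11 (mod 13).
  i = 4 (α = 7): (7−12)(7−1)(7−5)(7−10) = (−5)·6·2·(−3) = 180 ≡ 11, so v_4 = 11^{−1} = 6 (mod 13).
  i = 5 (α = 10): (10−12)(10−1)(10−5)(10−7) = (−2)·9·5·3 = −270 ≡ 3, so v_5 = 3^{−1} = 9 (mod 13).
  v = [9, 4, 11, 6, 9].
Step 2: syndromes of r = [5, 6, 3, 11, 10] (all sums mod 13).
  S_0 = Σ v_i r_i = 9·5 + 4·6 + 11·3 + 6·11 + 9·10 = 258 ≡ 11.
  S_1 = Σ v_i α_i r_i = 9·12·5 + 4·1·6 + 11·5·3 + 6·7·11 + 9·10·10 = 2091 ≡ 11.
  α_i^2 mod 13 = [1, 1, 12, 10, 9].
  S_2 = Σ v_i α_i^2 r_i = 9·1·5 + 4·1·6 + 11·12·3 + 6·10·11 + 9·9·10 = 1935 ≡ 11.
  S = (11, 11, 11) ≠ 0, so r is not a codeword (an error is present).
Step 3: locate the error. For a single error e at position i, S_ℓ = v_i·e·α_i^ℓ, so α_err = S_1/S_0.
  S_0^{−1} = 11^{−1} = 6 (mod 13), so α_err = 11·6 = 66 ≡ 1 = α_2. Error position i = 2.
  Consistency check: S_2/S_1 = 11·6 = 66 ≡ 1 = α_err ✓ (single-error assumption holds).
Step 4: error magnitude e = S_0/v_2 = S_0·∏_{j≠2}(α_2 − α_j) = 11·10 = 110 ≡ 6 (mod 13).
Step 5: correct position 2: c_2 = r_2 − e = 6 − 6 ≡ 0 (mod 13). Hence c = [5, 0, 3, 11, 10].
  Check: interpolating c through the α_i gives m(x) = 9 + 4·x (degree < 2) with m(α_i) = c_i for every i, so c is indeed a codeword.


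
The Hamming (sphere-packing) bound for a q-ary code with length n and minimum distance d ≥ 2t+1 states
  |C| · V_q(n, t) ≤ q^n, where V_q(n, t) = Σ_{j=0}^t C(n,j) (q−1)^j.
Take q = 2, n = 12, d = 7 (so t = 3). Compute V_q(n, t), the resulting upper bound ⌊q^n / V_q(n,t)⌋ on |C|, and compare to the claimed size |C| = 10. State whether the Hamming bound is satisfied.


V_q(n, t) = 299, q^n = 4096, Hamming bound = 13, |C| = 10 ≤ bound (satisfied).

Step 1: Compute V_q(n, t) = Σ_{j=0}^3 C(n, j) (q−1)^j.
  j = 0: C(12,0)·(1)^0 = 1·1 = 1.
  j = 1: C(12,1)·(1)^1 = 12·1 = 12.
  j = 2: C(12,2)·(1)^2 = 66·1 = 66.
  j = 3: C(12,3)·(1)^3 = 220·1 = 220.
  V_q(n, t) = 1 + 12 + 66 + 220 = 299.
Step 2: q^n = 2^12 = 4096.
Step 3: Hamming bound ⌊q^n / V_q(n,t)⌋ = ⌊4096/299⌋ = 13.
Step 4: Compare |C| = 10 to 13: satisfied.
The claimed |C| lies below the Hamming bound.
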